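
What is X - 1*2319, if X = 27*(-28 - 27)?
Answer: -3804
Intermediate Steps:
X = -1485 (X = 27*(-55) = -1485)
X - 1*2319 = -1485 - 1*2319 = -1485 - 2319 = -3804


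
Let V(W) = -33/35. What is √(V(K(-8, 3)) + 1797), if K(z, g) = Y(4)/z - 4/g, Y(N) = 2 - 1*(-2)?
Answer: √2200170/35 ≈ 42.380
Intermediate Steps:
Y(N) = 4 (Y(N) = 2 + 2 = 4)
K(z, g) = -4/g + 4/z (K(z, g) = 4/z - 4/g = -4/g + 4/z)
V(W) = -33/35 (V(W) = -33*1/35 = -33/35)
√(V(K(-8, 3)) + 1797) = √(-33/35 + 1797) = √(62862/35) = √2200170/35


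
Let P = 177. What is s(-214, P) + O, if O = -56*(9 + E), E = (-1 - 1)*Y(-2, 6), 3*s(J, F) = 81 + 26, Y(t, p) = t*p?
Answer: -5437/3 ≈ -1812.3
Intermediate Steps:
Y(t, p) = p*t
s(J, F) = 107/3 (s(J, F) = (81 + 26)/3 = (⅓)*107 = 107/3)
E = 24 (E = (-1 - 1)*(6*(-2)) = -2*(-12) = 24)
O = -1848 (O = -56*(9 + 24) = -56*33 = -1848)
s(-214, P) + O = 107/3 - 1848 = -5437/3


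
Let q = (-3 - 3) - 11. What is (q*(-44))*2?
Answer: 1496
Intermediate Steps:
q = -17 (q = -6 - 11 = -17)
(q*(-44))*2 = -17*(-44)*2 = 748*2 = 1496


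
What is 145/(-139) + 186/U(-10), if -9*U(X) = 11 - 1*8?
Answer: -77707/139 ≈ -559.04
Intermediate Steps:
U(X) = -⅓ (U(X) = -(11 - 1*8)/9 = -(11 - 8)/9 = -⅑*3 = -⅓)
145/(-139) + 186/U(-10) = 145/(-139) + 186/(-⅓) = 145*(-1/139) + 186*(-3) = -145/139 - 558 = -77707/139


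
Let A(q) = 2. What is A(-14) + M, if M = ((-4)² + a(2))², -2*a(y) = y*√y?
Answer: 260 - 32*√2 ≈ 214.75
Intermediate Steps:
a(y) = -y^(3/2)/2 (a(y) = -y*√y/2 = -y^(3/2)/2)
M = (16 - √2)² (M = ((-4)² - √2)² = (16 - √2)² ≈ 212.75)
A(-14) + M = 2 + (16 - √2)²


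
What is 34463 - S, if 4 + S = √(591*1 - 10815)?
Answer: 34467 - 12*I*√71 ≈ 34467.0 - 101.11*I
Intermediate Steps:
S = -4 + 12*I*√71 (S = -4 + √(591*1 - 10815) = -4 + √(591 - 10815) = -4 + √(-10224) = -4 + 12*I*√71 ≈ -4.0 + 101.11*I)
34463 - S = 34463 - (-4 + 12*I*√71) = 34463 + (4 - 12*I*√71) = 34467 - 12*I*√71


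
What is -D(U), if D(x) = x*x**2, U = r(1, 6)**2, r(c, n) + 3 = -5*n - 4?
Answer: -2565726409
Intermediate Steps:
r(c, n) = -7 - 5*n (r(c, n) = -3 + (-5*n - 4) = -3 + (-4 - 5*n) = -7 - 5*n)
U = 1369 (U = (-7 - 5*6)**2 = (-7 - 30)**2 = (-37)**2 = 1369)
D(x) = x**3
-D(U) = -1*1369**3 = -1*2565726409 = -2565726409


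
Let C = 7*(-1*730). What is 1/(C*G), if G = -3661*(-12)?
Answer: -1/224492520 ≈ -4.4545e-9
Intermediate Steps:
G = 43932
C = -5110 (C = 7*(-730) = -5110)
1/(C*G) = 1/(-5110*43932) = -1/5110*1/43932 = -1/224492520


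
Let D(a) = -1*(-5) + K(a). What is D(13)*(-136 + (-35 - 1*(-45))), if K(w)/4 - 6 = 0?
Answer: -3654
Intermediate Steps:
K(w) = 24 (K(w) = 24 + 4*0 = 24 + 0 = 24)
D(a) = 29 (D(a) = -1*(-5) + 24 = 5 + 24 = 29)
D(13)*(-136 + (-35 - 1*(-45))) = 29*(-136 + (-35 - 1*(-45))) = 29*(-136 + (-35 + 45)) = 29*(-136 + 10) = 29*(-126) = -3654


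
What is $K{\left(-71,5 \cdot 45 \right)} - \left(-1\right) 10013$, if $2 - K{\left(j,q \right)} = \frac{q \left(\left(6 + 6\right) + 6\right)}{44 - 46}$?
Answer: $12040$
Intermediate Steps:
$K{\left(j,q \right)} = 2 + 9 q$ ($K{\left(j,q \right)} = 2 - \frac{q \left(\left(6 + 6\right) + 6\right)}{44 - 46} = 2 - \frac{q \left(12 + 6\right)}{44 - 46} = 2 - \frac{q 18}{-2} = 2 - 18 q \left(- \frac{1}{2}\right) = 2 - - 9 q = 2 + 9 q$)
$K{\left(-71,5 \cdot 45 \right)} - \left(-1\right) 10013 = \left(2 + 9 \cdot 5 \cdot 45\right) - \left(-1\right) 10013 = \left(2 + 9 \cdot 225\right) - -10013 = \left(2 + 2025\right) + 10013 = 2027 + 10013 = 12040$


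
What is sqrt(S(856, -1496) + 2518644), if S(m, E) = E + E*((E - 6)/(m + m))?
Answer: 3*sqrt(3203761579)/107 ≈ 1587.0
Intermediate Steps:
S(m, E) = E + E*(-6 + E)/(2*m) (S(m, E) = E + E*((-6 + E)/((2*m))) = E + E*((-6 + E)*(1/(2*m))) = E + E*((-6 + E)/(2*m)) = E + E*(-6 + E)/(2*m))
sqrt(S(856, -1496) + 2518644) = sqrt((1/2)*(-1496)*(-6 - 1496 + 2*856)/856 + 2518644) = sqrt((1/2)*(-1496)*(1/856)*(-6 - 1496 + 1712) + 2518644) = sqrt((1/2)*(-1496)*(1/856)*210 + 2518644) = sqrt(-19635/107 + 2518644) = sqrt(269475273/107) = 3*sqrt(3203761579)/107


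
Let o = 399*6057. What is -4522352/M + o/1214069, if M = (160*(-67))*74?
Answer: 462975078583/60193541020 ≈ 7.6914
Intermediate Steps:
M = -793280 (M = -10720*74 = -793280)
o = 2416743
-4522352/M + o/1214069 = -4522352/(-793280) + 2416743/1214069 = -4522352*(-1/793280) + 2416743*(1/1214069) = 282647/49580 + 2416743/1214069 = 462975078583/60193541020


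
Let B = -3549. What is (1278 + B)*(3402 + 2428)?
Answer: -13239930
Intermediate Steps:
(1278 + B)*(3402 + 2428) = (1278 - 3549)*(3402 + 2428) = -2271*5830 = -13239930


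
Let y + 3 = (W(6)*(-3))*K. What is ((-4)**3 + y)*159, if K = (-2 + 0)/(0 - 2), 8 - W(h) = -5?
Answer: -16854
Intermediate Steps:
W(h) = 13 (W(h) = 8 - 1*(-5) = 8 + 5 = 13)
K = 1 (K = -2/(-2) = -2*(-1/2) = 1)
y = -42 (y = -3 + (13*(-3))*1 = -3 - 39*1 = -3 - 39 = -42)
((-4)**3 + y)*159 = ((-4)**3 - 42)*159 = (-64 - 42)*159 = -106*159 = -16854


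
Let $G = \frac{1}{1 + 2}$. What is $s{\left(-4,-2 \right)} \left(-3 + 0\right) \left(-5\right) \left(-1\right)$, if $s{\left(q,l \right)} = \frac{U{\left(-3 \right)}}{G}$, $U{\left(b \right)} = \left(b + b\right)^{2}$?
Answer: $-1620$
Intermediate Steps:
$U{\left(b \right)} = 4 b^{2}$ ($U{\left(b \right)} = \left(2 b\right)^{2} = 4 b^{2}$)
$G = \frac{1}{3} \approx 0.33333$
$s{\left(q,l \right)} = 108$ ($s{\left(q,l \right)} = 4 \left(-3\right)^{2} \frac{1}{\frac{1}{3}} = 4 \cdot 9 \cdot 3 = 36 \cdot 3 = 108$)
$s{\left(-4,-2 \right)} \left(-3 + 0\right) \left(-5\right) \left(-1\right) = 108 \left(-3 + 0\right) \left(-5\right) \left(-1\right) = 108 \left(\left(-3\right) \left(-5\right)\right) \left(-1\right) = 108 \cdot 15 \left(-1\right) = 1620 \left(-1\right) = -1620$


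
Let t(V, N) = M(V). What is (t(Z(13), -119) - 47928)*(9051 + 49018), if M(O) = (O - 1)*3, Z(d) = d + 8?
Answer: -2779646892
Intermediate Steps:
Z(d) = 8 + d
M(O) = -3 + 3*O (M(O) = (-1 + O)*3 = -3 + 3*O)
t(V, N) = -3 + 3*V
(t(Z(13), -119) - 47928)*(9051 + 49018) = ((-3 + 3*(8 + 13)) - 47928)*(9051 + 49018) = ((-3 + 3*21) - 47928)*58069 = ((-3 + 63) - 47928)*58069 = (60 - 47928)*58069 = -47868*58069 = -2779646892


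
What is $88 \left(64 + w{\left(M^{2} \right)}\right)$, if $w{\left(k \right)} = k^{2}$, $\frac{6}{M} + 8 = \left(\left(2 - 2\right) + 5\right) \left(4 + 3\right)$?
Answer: $\frac{36952960}{6561} \approx 5632.2$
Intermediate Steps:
$M = \frac{2}{9}$ ($M = \frac{6}{-8 + \left(\left(2 - 2\right) + 5\right) \left(4 + 3\right)} = \frac{6}{-8 + \left(0 + 5\right) 7} = \frac{6}{-8 + 5 \cdot 7} = \frac{6}{-8 + 35} = \frac{6}{27} = 6 \cdot \frac{1}{27} = \frac{2}{9} \approx 0.22222$)
$88 \left(64 + w{\left(M^{2} \right)}\right) = 88 \left(64 + \left(\left(\frac{2}{9}\right)^{2}\right)^{2}\right) = 88 \left(64 + \left(\frac{4}{81}\right)^{2}\right) = 88 \left(64 + \frac{16}{6561}\right) = 88 \cdot \frac{419920}{6561} = \frac{36952960}{6561}$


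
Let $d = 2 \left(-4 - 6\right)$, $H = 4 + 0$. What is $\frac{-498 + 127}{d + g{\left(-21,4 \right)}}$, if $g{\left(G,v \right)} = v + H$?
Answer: $\frac{371}{12} \approx 30.917$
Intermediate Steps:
$H = 4$
$g{\left(G,v \right)} = 4 + v$ ($g{\left(G,v \right)} = v + 4 = 4 + v$)
$d = -20$ ($d = 2 \left(-10\right) = -20$)
$\frac{-498 + 127}{d + g{\left(-21,4 \right)}} = \frac{-498 + 127}{-20 + \left(4 + 4\right)} = - \frac{371}{-20 + 8} = - \frac{371}{-12} = \left(-371\right) \left(- \frac{1}{12}\right) = \frac{371}{12}$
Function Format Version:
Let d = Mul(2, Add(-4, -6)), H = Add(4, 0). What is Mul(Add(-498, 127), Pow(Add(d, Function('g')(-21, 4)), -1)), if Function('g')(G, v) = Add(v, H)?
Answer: Rational(371, 12) ≈ 30.917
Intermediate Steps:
H = 4
Function('g')(G, v) = Add(4, v) (Function('g')(G, v) = Add(v, 4) = Add(4, v))
d = -20 (d = Mul(2, -10) = -20)
Mul(Add(-498, 127), Pow(Add(d, Function('g')(-21, 4)), -1)) = Mul(Add(-498, 127), Pow(Add(-20, Add(4, 4)), -1)) = Mul(-371, Pow(Add(-20, 8), -1)) = Mul(-371, Pow(-12, -1)) = Mul(-371, Rational(-1, 12)) = Rational(371, 12)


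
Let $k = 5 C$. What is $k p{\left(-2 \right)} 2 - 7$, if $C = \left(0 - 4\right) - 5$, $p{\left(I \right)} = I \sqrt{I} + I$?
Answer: $173 + 180 i \sqrt{2} \approx 173.0 + 254.56 i$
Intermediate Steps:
$p{\left(I \right)} = I + I^{\frac{3}{2}}$ ($p{\left(I \right)} = I^{\frac{3}{2}} + I = I + I^{\frac{3}{2}}$)
$C = -9$ ($C = -4 - 5 = -9$)
$k = -45$ ($k = 5 \left(-9\right) = -45$)
$k p{\left(-2 \right)} 2 - 7 = - 45 \left(-2 + \left(-2\right)^{\frac{3}{2}}\right) 2 - 7 = - 45 \left(-2 - 2 i \sqrt{2}\right) 2 - 7 = - 45 \left(-4 - 4 i \sqrt{2}\right) - 7 = \left(180 + 180 i \sqrt{2}\right) - 7 = 173 + 180 i \sqrt{2}$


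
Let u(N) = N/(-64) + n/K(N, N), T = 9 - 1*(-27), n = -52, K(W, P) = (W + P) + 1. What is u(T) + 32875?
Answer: 38396511/1168 ≈ 32874.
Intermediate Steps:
K(W, P) = 1 + P + W (K(W, P) = (P + W) + 1 = 1 + P + W)
T = 36 (T = 9 + 27 = 36)
u(N) = -52/(1 + 2*N) - N/64 (u(N) = N/(-64) - 52/(1 + N + N) = N*(-1/64) - 52/(1 + 2*N) = -N/64 - 52/(1 + 2*N) = -52/(1 + 2*N) - N/64)
u(T) + 32875 = (-3328 - 1*36*(1 + 2*36))/(64*(1 + 2*36)) + 32875 = (-3328 - 1*36*(1 + 72))/(64*(1 + 72)) + 32875 = (1/64)*(-3328 - 1*36*73)/73 + 32875 = (1/64)*(1/73)*(-3328 - 2628) + 32875 = (1/64)*(1/73)*(-5956) + 32875 = -1489/1168 + 32875 = 38396511/1168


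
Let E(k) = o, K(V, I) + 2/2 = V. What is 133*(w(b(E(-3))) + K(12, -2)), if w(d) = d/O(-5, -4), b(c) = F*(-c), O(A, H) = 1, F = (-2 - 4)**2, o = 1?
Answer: -3325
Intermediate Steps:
F = 36 (F = (-6)**2 = 36)
K(V, I) = -1 + V
E(k) = 1
b(c) = -36*c (b(c) = 36*(-c) = -36*c)
w(d) = d (w(d) = d/1 = d*1 = d)
133*(w(b(E(-3))) + K(12, -2)) = 133*(-36*1 + (-1 + 12)) = 133*(-36 + 11) = 133*(-25) = -3325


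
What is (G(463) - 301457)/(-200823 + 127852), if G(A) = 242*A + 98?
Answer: 189313/72971 ≈ 2.5944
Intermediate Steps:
G(A) = 98 + 242*A
(G(463) - 301457)/(-200823 + 127852) = ((98 + 242*463) - 301457)/(-200823 + 127852) = ((98 + 112046) - 301457)/(-72971) = (112144 - 301457)*(-1/72971) = -189313*(-1/72971) = 189313/72971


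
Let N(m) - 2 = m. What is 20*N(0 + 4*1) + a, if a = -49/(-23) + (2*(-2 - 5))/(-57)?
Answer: 160435/1311 ≈ 122.38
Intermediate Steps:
N(m) = 2 + m
a = 3115/1311 (a = -49*(-1/23) + (2*(-7))*(-1/57) = 49/23 - 14*(-1/57) = 49/23 + 14/57 = 3115/1311 ≈ 2.3760)
20*N(0 + 4*1) + a = 20*(2 + (0 + 4*1)) + 3115/1311 = 20*(2 + (0 + 4)) + 3115/1311 = 20*(2 + 4) + 3115/1311 = 20*6 + 3115/1311 = 120 + 3115/1311 = 160435/1311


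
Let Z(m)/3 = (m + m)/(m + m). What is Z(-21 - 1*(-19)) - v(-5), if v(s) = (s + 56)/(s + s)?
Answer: 81/10 ≈ 8.1000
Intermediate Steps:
Z(m) = 3 (Z(m) = 3*((m + m)/(m + m)) = 3*((2*m)/((2*m))) = 3*((2*m)*(1/(2*m))) = 3*1 = 3)
v(s) = (56 + s)/(2*s) (v(s) = (56 + s)/((2*s)) = (56 + s)*(1/(2*s)) = (56 + s)/(2*s))
Z(-21 - 1*(-19)) - v(-5) = 3 - (56 - 5)/(2*(-5)) = 3 - (-1)*51/(2*5) = 3 - 1*(-51/10) = 3 + 51/10 = 81/10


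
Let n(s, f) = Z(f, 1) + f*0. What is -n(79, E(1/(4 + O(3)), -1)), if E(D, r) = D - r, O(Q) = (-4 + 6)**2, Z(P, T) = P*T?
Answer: -9/8 ≈ -1.1250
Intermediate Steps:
O(Q) = 4 (O(Q) = 2**2 = 4)
n(s, f) = f (n(s, f) = f*1 + f*0 = f + 0 = f)
-n(79, E(1/(4 + O(3)), -1)) = -(1/(4 + 4) - 1*(-1)) = -(1/8 + 1) = -1*9/8 = -9/8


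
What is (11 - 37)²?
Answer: 676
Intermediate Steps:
(11 - 37)² = (-26)² = 676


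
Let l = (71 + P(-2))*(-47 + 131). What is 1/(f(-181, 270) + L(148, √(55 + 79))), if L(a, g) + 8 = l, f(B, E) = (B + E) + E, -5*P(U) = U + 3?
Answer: 5/31491 ≈ 0.00015878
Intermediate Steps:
P(U) = -⅗ - U/5 (P(U) = -(U + 3)/5 = -(3 + U)/5 = -⅗ - U/5)
l = 29736/5 (l = (71 + (-⅗ - ⅕*(-2)))*(-47 + 131) = (71 + (-⅗ + ⅖))*84 = (71 - ⅕)*84 = (354/5)*84 = 29736/5 ≈ 5947.2)
f(B, E) = B + 2*E
L(a, g) = 29696/5 (L(a, g) = -8 + 29736/5 = 29696/5)
1/(f(-181, 270) + L(148, √(55 + 79))) = 1/((-181 + 2*270) + 29696/5) = 1/((-181 + 540) + 29696/5) = 1/(359 + 29696/5) = 1/(31491/5) = 5/31491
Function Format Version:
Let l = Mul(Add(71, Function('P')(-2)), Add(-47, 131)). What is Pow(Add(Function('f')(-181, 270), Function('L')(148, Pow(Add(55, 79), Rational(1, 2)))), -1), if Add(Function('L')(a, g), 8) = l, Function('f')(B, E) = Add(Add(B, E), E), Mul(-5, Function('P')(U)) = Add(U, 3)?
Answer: Rational(5, 31491) ≈ 0.00015878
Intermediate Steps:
Function('P')(U) = Add(Rational(-3, 5), Mul(Rational(-1, 5), U)) (Function('P')(U) = Mul(Rational(-1, 5), Add(U, 3)) = Mul(Rational(-1, 5), Add(3, U)) = Add(Rational(-3, 5), Mul(Rational(-1, 5), U)))
l = Rational(29736, 5) (l = Mul(Add(71, Add(Rational(-3, 5), Mul(Rational(-1, 5), -2))), Add(-47, 131)) = Mul(Add(71, Add(Rational(-3, 5), Rational(2, 5))), 84) = Mul(Add(71, Rational(-1, 5)), 84) = Mul(Rational(354, 5), 84) = Rational(29736, 5) ≈ 5947.2)
Function('f')(B, E) = Add(B, Mul(2, E))
Function('L')(a, g) = Rational(29696, 5) (Function('L')(a, g) = Add(-8, Rational(29736, 5)) = Rational(29696, 5))
Pow(Add(Function('f')(-181, 270), Function('L')(148, Pow(Add(55, 79), Rational(1, 2)))), -1) = Pow(Add(Add(-181, Mul(2, 270)), Rational(29696, 5)), -1) = Pow(Add(Add(-181, 540), Rational(29696, 5)), -1) = Pow(Add(359, Rational(29696, 5)), -1) = Pow(Rational(31491, 5), -1) = Rational(5, 31491)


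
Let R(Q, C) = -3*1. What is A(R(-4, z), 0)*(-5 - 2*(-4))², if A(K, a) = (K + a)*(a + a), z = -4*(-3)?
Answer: 0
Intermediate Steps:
z = 12
R(Q, C) = -3
A(K, a) = 2*a*(K + a) (A(K, a) = (K + a)*(2*a) = 2*a*(K + a))
A(R(-4, z), 0)*(-5 - 2*(-4))² = (2*0*(-3 + 0))*(-5 - 2*(-4))² = (2*0*(-3))*(-5 + 8)² = 0*3² = 0*9 = 0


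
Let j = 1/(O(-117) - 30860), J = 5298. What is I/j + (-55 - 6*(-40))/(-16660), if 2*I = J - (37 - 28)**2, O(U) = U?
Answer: -269237277031/3332 ≈ -8.0803e+7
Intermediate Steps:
j = -1/30977 (j = 1/(-117 - 30860) = 1/(-30977) = -1/30977 ≈ -3.2282e-5)
I = 5217/2 (I = (5298 - (37 - 28)**2)/2 = (5298 - 1*9**2)/2 = (5298 - 1*81)/2 = (5298 - 81)/2 = (1/2)*5217 = 5217/2 ≈ 2608.5)
I/j + (-55 - 6*(-40))/(-16660) = 5217/(2*(-1/30977)) + (-55 - 6*(-40))/(-16660) = (5217/2)*(-30977) + (-55 + 240)*(-1/16660) = -161607009/2 + 185*(-1/16660) = -161607009/2 - 37/3332 = -269237277031/3332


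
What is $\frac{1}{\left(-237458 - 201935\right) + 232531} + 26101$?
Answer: $\frac{5399305061}{206862} \approx 26101.0$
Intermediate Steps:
$\frac{1}{\left(-237458 - 201935\right) + 232531} + 26101 = \frac{1}{-439393 + 232531} + 26101 = \frac{1}{-206862} + 26101 = - \frac{1}{206862} + 26101 = \frac{5399305061}{206862}$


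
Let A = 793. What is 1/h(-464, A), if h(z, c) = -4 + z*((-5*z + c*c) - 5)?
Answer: -1/292860100 ≈ -3.4146e-9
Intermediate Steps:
h(z, c) = -4 + z*(-5 + c**2 - 5*z) (h(z, c) = -4 + z*((-5*z + c**2) - 5) = -4 + z*((c**2 - 5*z) - 5) = -4 + z*(-5 + c**2 - 5*z))
1/h(-464, A) = 1/(-4 - 5*(-464) - 5*(-464)**2 - 464*793**2) = 1/(-4 + 2320 - 5*215296 - 464*628849) = 1/(-4 + 2320 - 1076480 - 291785936) = 1/(-292860100) = -1/292860100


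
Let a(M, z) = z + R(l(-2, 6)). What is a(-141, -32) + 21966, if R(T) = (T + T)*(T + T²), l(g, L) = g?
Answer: 21926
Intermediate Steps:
R(T) = 2*T*(T + T²) (R(T) = (2*T)*(T + T²) = 2*T*(T + T²))
a(M, z) = -8 + z (a(M, z) = z + 2*(-2)²*(1 - 2) = z + 2*4*(-1) = z - 8 = -8 + z)
a(-141, -32) + 21966 = (-8 - 32) + 21966 = -40 + 21966 = 21926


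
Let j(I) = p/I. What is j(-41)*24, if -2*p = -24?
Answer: -288/41 ≈ -7.0244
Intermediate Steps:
p = 12 (p = -½*(-24) = 12)
j(I) = 12/I
j(-41)*24 = (12/(-41))*24 = (12*(-1/41))*24 = -12/41*24 = -288/41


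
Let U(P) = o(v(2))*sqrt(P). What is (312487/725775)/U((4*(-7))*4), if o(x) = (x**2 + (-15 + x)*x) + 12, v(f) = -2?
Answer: -44641*I*sqrt(7)/145155000 ≈ -0.00081368*I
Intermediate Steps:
o(x) = 12 + x**2 + x*(-15 + x) (o(x) = (x**2 + x*(-15 + x)) + 12 = 12 + x**2 + x*(-15 + x))
U(P) = 50*sqrt(P) (U(P) = (12 - 15*(-2) + 2*(-2)**2)*sqrt(P) = (12 + 30 + 2*4)*sqrt(P) = (12 + 30 + 8)*sqrt(P) = 50*sqrt(P))
(312487/725775)/U((4*(-7))*4) = (312487/725775)/((50*sqrt((4*(-7))*4))) = (312487*(1/725775))/((50*sqrt(-28*4))) = 312487/(725775*((50*sqrt(-112)))) = 312487/(725775*((50*(4*I*sqrt(7))))) = 312487/(725775*((200*I*sqrt(7)))) = 312487*(-I*sqrt(7)/1400)/725775 = -44641*I*sqrt(7)/145155000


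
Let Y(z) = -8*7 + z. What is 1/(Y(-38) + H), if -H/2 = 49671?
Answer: -1/99436 ≈ -1.0057e-5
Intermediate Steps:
H = -99342 (H = -2*49671 = -99342)
Y(z) = -56 + z
1/(Y(-38) + H) = 1/((-56 - 38) - 99342) = 1/(-94 - 99342) = 1/(-99436) = -1/99436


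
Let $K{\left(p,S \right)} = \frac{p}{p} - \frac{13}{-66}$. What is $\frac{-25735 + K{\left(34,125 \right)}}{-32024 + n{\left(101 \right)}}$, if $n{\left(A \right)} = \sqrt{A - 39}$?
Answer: $\frac{13597638586}{16921352481} + \frac{1698431 \sqrt{62}}{67685409924} \approx 0.80378$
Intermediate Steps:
$K{\left(p,S \right)} = \frac{79}{66}$ ($K{\left(p,S \right)} = 1 - - \frac{13}{66} = 1 + \frac{13}{66} = \frac{79}{66}$)
$n{\left(A \right)} = \sqrt{-39 + A}$
$\frac{-25735 + K{\left(34,125 \right)}}{-32024 + n{\left(101 \right)}} = \frac{-25735 + \frac{79}{66}}{-32024 + \sqrt{-39 + 101}} = - \frac{1698431}{66 \left(-32024 + \sqrt{62}\right)}$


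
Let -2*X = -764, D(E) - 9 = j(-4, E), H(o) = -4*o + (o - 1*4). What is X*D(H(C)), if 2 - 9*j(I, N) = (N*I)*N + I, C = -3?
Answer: 71434/9 ≈ 7937.1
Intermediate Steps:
H(o) = -4 - 3*o (H(o) = -4*o + (o - 4) = -4*o + (-4 + o) = -4 - 3*o)
j(I, N) = 2/9 - I/9 - I*N**2/9 (j(I, N) = 2/9 - ((N*I)*N + I)/9 = 2/9 - ((I*N)*N + I)/9 = 2/9 - (I*N**2 + I)/9 = 2/9 - (I + I*N**2)/9 = 2/9 + (-I/9 - I*N**2/9) = 2/9 - I/9 - I*N**2/9)
D(E) = 29/3 + 4*E**2/9 (D(E) = 9 + (2/9 - 1/9*(-4) - 1/9*(-4)*E**2) = 9 + (2/9 + 4/9 + 4*E**2/9) = 9 + (2/3 + 4*E**2/9) = 29/3 + 4*E**2/9)
X = 382 (X = -1/2*(-764) = 382)
X*D(H(C)) = 382*(29/3 + 4*(-4 - 3*(-3))**2/9) = 382*(29/3 + 4*(-4 + 9)**2/9) = 382*(29/3 + (4/9)*5**2) = 382*(29/3 + (4/9)*25) = 382*(29/3 + 100/9) = 382*(187/9) = 71434/9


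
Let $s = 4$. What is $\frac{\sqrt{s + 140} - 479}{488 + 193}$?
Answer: $- \frac{467}{681} \approx -0.68576$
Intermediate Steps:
$\frac{\sqrt{s + 140} - 479}{488 + 193} = \frac{\sqrt{4 + 140} - 479}{488 + 193} = \frac{\sqrt{144} - 479}{681} = \left(12 - 479\right) \frac{1}{681} = \left(-467\right) \frac{1}{681} = - \frac{467}{681}$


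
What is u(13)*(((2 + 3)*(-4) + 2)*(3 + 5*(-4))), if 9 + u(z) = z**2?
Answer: 48960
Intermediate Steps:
u(z) = -9 + z**2
u(13)*(((2 + 3)*(-4) + 2)*(3 + 5*(-4))) = (-9 + 13**2)*(((2 + 3)*(-4) + 2)*(3 + 5*(-4))) = (-9 + 169)*((5*(-4) + 2)*(3 - 20)) = 160*((-20 + 2)*(-17)) = 160*(-18*(-17)) = 160*306 = 48960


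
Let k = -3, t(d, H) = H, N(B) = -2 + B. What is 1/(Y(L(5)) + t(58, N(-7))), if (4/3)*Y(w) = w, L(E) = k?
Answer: -4/45 ≈ -0.088889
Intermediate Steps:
L(E) = -3
Y(w) = 3*w/4
1/(Y(L(5)) + t(58, N(-7))) = 1/((3/4)*(-3) + (-2 - 7)) = 1/(-9/4 - 9) = 1/(-45/4) = -4/45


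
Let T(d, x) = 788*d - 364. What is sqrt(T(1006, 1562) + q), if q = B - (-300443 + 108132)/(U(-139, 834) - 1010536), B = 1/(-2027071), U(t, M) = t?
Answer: 8*sqrt(2078574600808578659180406707)/409741996585 ≈ 890.15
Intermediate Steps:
B = -1/2027071 ≈ -4.9332e-7
T(d, x) = -364 + 788*d
q = -389829061756/2048709982925 (q = -1/2027071 - (-300443 + 108132)/(-139 - 1010536) = -1/2027071 - (-192311)/(-1010675) = -1/2027071 - (-192311)*(-1)/1010675 = -1/2027071 - 1*192311/1010675 = -1/2027071 - 192311/1010675 = -389829061756/2048709982925 ≈ -0.19028)
sqrt(T(1006, 1562) + q) = sqrt((-364 + 788*1006) - 389829061756/2048709982925) = sqrt((-364 + 792728) - 389829061756/2048709982925) = sqrt(792364 - 389829061756/2048709982925) = sqrt(1623323647081322944/2048709982925) = 8*sqrt(2078574600808578659180406707)/409741996585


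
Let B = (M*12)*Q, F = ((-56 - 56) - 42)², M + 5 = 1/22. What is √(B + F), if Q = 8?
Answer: 2*√703021/11 ≈ 152.45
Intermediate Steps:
M = -109/22 (M = -5 + 1/22 = -109/22 ≈ -4.9545)
F = 23716 (F = (-112 - 42)² = (-154)² = 23716)
B = -5232/11 (B = -109/22*12*8 = -654/11*8 = -5232/11 ≈ -475.64)
√(B + F) = √(-5232/11 + 23716) = √(255644/11) = 2*√703021/11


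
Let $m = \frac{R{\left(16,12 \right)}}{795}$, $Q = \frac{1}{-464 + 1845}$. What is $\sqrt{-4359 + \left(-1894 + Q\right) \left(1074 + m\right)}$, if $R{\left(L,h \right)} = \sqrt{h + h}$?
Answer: $\frac{\sqrt{-273018986925582225 - 638148541030 \sqrt{6}}}{365965} \approx 1427.8 i$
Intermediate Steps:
$Q = \frac{1}{1381} \approx 0.00072411$
$R{\left(L,h \right)} = \sqrt{2} \sqrt{h}$ ($R{\left(L,h \right)} = \sqrt{2 h} = \sqrt{2} \sqrt{h}$)
$m = \frac{2 \sqrt{6}}{795}$ ($m = \frac{\sqrt{2} \sqrt{12}}{795} = \sqrt{2} \cdot 2 \sqrt{3} \cdot \frac{1}{795} = 2 \sqrt{6} \cdot \frac{1}{795} = \frac{2 \sqrt{6}}{795} \approx 0.0061622$)
$\sqrt{-4359 + \left(-1894 + Q\right) \left(1074 + m\right)} = \sqrt{-4359 + \left(-1894 + \frac{1}{1381}\right) \left(1074 + \frac{2 \sqrt{6}}{795}\right)} = \sqrt{-4359 - \frac{2615613 \left(1074 + \frac{2 \sqrt{6}}{795}\right)}{1381}} = \sqrt{-4359 - \left(\frac{2809168362}{1381} + \frac{1743742 \sqrt{6}}{365965}\right)} = \sqrt{- \frac{2815188141}{1381} - \frac{1743742 \sqrt{6}}{365965}}$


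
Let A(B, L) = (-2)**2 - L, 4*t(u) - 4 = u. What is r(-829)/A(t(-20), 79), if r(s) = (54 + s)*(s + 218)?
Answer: -18941/3 ≈ -6313.7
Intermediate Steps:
t(u) = 1 + u/4
r(s) = (54 + s)*(218 + s)
A(B, L) = 4 - L
r(-829)/A(t(-20), 79) = (11772 + (-829)**2 + 272*(-829))/(4 - 1*79) = (11772 + 687241 - 225488)/(4 - 79) = 473525/(-75) = 473525*(-1/75) = -18941/3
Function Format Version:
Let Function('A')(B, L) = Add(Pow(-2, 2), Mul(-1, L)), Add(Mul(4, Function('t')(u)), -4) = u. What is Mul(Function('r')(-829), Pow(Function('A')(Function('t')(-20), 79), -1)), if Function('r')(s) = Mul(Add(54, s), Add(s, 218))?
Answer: Rational(-18941, 3) ≈ -6313.7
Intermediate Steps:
Function('t')(u) = Add(1, Mul(Rational(1, 4), u))
Function('r')(s) = Mul(Add(54, s), Add(218, s))
Function('A')(B, L) = Add(4, Mul(-1, L))
Mul(Function('r')(-829), Pow(Function('A')(Function('t')(-20), 79), -1)) = Mul(Add(11772, Pow(-829, 2), Mul(272, -829)), Pow(Add(4, Mul(-1, 79)), -1)) = Mul(Add(11772, 687241, -225488), Pow(Add(4, -79), -1)) = Mul(473525, Pow(-75, -1)) = Mul(473525, Rational(-1, 75)) = Rational(-18941, 3)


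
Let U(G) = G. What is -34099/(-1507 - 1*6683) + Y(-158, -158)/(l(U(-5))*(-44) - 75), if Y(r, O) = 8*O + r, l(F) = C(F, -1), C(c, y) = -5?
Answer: -20621/3654 ≈ -5.6434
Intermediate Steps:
l(F) = -5
Y(r, O) = r + 8*O
-34099/(-1507 - 1*6683) + Y(-158, -158)/(l(U(-5))*(-44) - 75) = -34099/(-1507 - 1*6683) + (-158 + 8*(-158))/(-5*(-44) - 75) = -34099/(-1507 - 6683) + (-158 - 1264)/(220 - 75) = -34099/(-8190) - 1422/145 = -34099*(-1/8190) - 1422*1/145 = 2623/630 - 1422/145 = -20621/3654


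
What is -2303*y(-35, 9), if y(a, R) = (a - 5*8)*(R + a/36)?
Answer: 16639175/12 ≈ 1.3866e+6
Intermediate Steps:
y(a, R) = (-40 + a)*(R + a/36) (y(a, R) = (a - 40)*(R + a*(1/36)) = (-40 + a)*(R + a/36))
-2303*y(-35, 9) = -2303*(-40*9 - 10/9*(-35) + (1/36)*(-35)**2 + 9*(-35)) = -2303*(-360 + 350/9 + (1/36)*1225 - 315) = -2303*(-360 + 350/9 + 1225/36 - 315) = -2303*(-7225/12) = 16639175/12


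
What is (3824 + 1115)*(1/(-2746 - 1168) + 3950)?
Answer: 76358416761/3914 ≈ 1.9509e+7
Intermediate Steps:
(3824 + 1115)*(1/(-2746 - 1168) + 3950) = 4939*(1/(-3914) + 3950) = 4939*(-1/3914 + 3950) = 4939*(15460299/3914) = 76358416761/3914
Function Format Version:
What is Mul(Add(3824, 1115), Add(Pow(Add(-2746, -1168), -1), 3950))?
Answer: Rational(76358416761, 3914) ≈ 1.9509e+7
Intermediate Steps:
Mul(Add(3824, 1115), Add(Pow(Add(-2746, -1168), -1), 3950)) = Mul(4939, Add(Pow(-3914, -1), 3950)) = Mul(4939, Add(Rational(-1, 3914), 3950)) = Mul(4939, Rational(15460299, 3914)) = Rational(76358416761, 3914)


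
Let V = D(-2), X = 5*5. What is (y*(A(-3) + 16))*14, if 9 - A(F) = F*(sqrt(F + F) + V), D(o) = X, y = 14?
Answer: 19600 + 588*I*sqrt(6) ≈ 19600.0 + 1440.3*I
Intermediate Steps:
X = 25
D(o) = 25
V = 25
A(F) = 9 - F*(25 + sqrt(2)*sqrt(F)) (A(F) = 9 - F*(sqrt(F + F) + 25) = 9 - F*(sqrt(2*F) + 25) = 9 - F*(sqrt(2)*sqrt(F) + 25) = 9 - F*(25 + sqrt(2)*sqrt(F)))
(y*(A(-3) + 16))*14 = (14*((9 - 25*(-3) - sqrt(2)*(-3)**(3/2)) + 16))*14 = (14*((9 + 75 - sqrt(2)*(-3*I*sqrt(3))) + 16))*14 = (14*((9 + 75 + 3*I*sqrt(6)) + 16))*14 = (14*((84 + 3*I*sqrt(6)) + 16))*14 = (14*(100 + 3*I*sqrt(6)))*14 = (1400 + 42*I*sqrt(6))*14 = 19600 + 588*I*sqrt(6)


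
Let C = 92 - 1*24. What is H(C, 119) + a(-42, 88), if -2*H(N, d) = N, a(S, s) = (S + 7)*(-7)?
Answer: 211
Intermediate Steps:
a(S, s) = -49 - 7*S (a(S, s) = (7 + S)*(-7) = -49 - 7*S)
C = 68 (C = 92 - 24 = 68)
H(N, d) = -N/2
H(C, 119) + a(-42, 88) = -½*68 + (-49 - 7*(-42)) = -34 + (-49 + 294) = -34 + 245 = 211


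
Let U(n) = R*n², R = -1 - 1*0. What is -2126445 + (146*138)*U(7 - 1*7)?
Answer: -2126445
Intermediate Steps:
R = -1 (R = -1 + 0 = -1)
U(n) = -n²
-2126445 + (146*138)*U(7 - 1*7) = -2126445 + (146*138)*(-(7 - 1*7)²) = -2126445 + 20148*(-(7 - 7)²) = -2126445 + 20148*(-1*0²) = -2126445 + 20148*(-1*0) = -2126445 + 20148*0 = -2126445 + 0 = -2126445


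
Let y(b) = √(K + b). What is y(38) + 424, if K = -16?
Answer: 424 + √22 ≈ 428.69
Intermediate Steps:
y(b) = √(-16 + b)
y(38) + 424 = √(-16 + 38) + 424 = √22 + 424 = 424 + √22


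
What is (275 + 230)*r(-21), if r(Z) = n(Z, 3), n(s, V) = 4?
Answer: 2020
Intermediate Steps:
r(Z) = 4
(275 + 230)*r(-21) = (275 + 230)*4 = 505*4 = 2020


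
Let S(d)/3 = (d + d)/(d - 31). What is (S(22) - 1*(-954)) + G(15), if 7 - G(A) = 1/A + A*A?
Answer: 10819/15 ≈ 721.27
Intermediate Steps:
G(A) = 7 - 1/A - A**2 (G(A) = 7 - (1/A + A*A) = 7 - (1/A + A**2) = 7 + (-1/A - A**2) = 7 - 1/A - A**2)
S(d) = 6*d/(-31 + d) (S(d) = 3*((d + d)/(d - 31)) = 3*((2*d)/(-31 + d)) = 3*(2*d/(-31 + d)) = 6*d/(-31 + d))
(S(22) - 1*(-954)) + G(15) = (6*22/(-31 + 22) - 1*(-954)) + (7 - 1/15 - 1*15**2) = (6*22/(-9) + 954) + (7 - 1*1/15 - 1*225) = (6*22*(-1/9) + 954) + (7 - 1/15 - 225) = (-44/3 + 954) - 3271/15 = 2818/3 - 3271/15 = 10819/15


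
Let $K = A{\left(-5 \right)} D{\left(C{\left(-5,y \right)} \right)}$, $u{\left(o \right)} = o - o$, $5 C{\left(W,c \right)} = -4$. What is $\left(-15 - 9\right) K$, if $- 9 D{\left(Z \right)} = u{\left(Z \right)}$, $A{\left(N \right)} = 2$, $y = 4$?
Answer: $0$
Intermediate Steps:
$C{\left(W,c \right)} = - \frac{4}{5}$ ($C{\left(W,c \right)} = \frac{1}{5} \left(-4\right) = - \frac{4}{5}$)
$u{\left(o \right)} = 0$
$D{\left(Z \right)} = 0$ ($D{\left(Z \right)} = \left(- \frac{1}{9}\right) 0 = 0$)
$K = 0$ ($K = 2 \cdot 0 = 0$)
$\left(-15 - 9\right) K = \left(-15 - 9\right) 0 = \left(-24\right) 0 = 0$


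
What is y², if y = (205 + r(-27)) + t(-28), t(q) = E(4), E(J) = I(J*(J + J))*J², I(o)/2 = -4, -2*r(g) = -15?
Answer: 28561/4 ≈ 7140.3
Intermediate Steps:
r(g) = 15/2 (r(g) = -½*(-15) = 15/2)
I(o) = -8 (I(o) = 2*(-4) = -8)
E(J) = -8*J²
t(q) = -128 (t(q) = -8*4² = -8*16 = -128)
y = 169/2 (y = (205 + 15/2) - 128 = 425/2 - 128 = 169/2 ≈ 84.500)
y² = (169/2)² = 28561/4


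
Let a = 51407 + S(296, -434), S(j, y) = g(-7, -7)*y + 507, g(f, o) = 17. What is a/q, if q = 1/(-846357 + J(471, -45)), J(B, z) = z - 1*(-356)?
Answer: -37679504656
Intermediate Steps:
J(B, z) = 356 + z (J(B, z) = z + 356 = 356 + z)
S(j, y) = 507 + 17*y (S(j, y) = 17*y + 507 = 507 + 17*y)
q = -1/846046 (q = 1/(-846357 + (356 - 45)) = 1/(-846357 + 311) = 1/(-846046) = -1/846046 ≈ -1.1820e-6)
a = 44536 (a = 51407 + (507 + 17*(-434)) = 51407 + (507 - 7378) = 51407 - 6871 = 44536)
a/q = 44536/(-1/846046) = 44536*(-846046) = -37679504656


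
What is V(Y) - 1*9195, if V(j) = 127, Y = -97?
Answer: -9068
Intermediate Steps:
V(Y) - 1*9195 = 127 - 1*9195 = 127 - 9195 = -9068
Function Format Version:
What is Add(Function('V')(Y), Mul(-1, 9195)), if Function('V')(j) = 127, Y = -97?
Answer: -9068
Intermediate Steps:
Add(Function('V')(Y), Mul(-1, 9195)) = Add(127, Mul(-1, 9195)) = Add(127, -9195) = -9068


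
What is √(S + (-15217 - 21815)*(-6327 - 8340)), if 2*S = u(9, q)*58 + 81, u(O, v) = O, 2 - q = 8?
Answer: 3*√241399398/2 ≈ 23306.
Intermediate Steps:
q = -6 (q = 2 - 1*8 = 2 - 8 = -6)
S = 603/2 (S = (9*58 + 81)/2 = (522 + 81)/2 = (½)*603 = 603/2 ≈ 301.50)
√(S + (-15217 - 21815)*(-6327 - 8340)) = √(603/2 + (-15217 - 21815)*(-6327 - 8340)) = √(603/2 - 37032*(-14667)) = √(603/2 + 543148344) = √(1086297291/2) = 3*√241399398/2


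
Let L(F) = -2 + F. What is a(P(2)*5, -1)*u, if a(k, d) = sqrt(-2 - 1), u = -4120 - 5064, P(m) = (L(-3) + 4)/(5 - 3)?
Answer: -9184*I*sqrt(3) ≈ -15907.0*I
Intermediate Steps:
P(m) = -1/2 (P(m) = ((-2 - 3) + 4)/(5 - 3) = (-5 + 4)/2 = -1*1/2 = -1/2)
u = -9184
a(k, d) = I*sqrt(3) (a(k, d) = sqrt(-3) = I*sqrt(3))
a(P(2)*5, -1)*u = (I*sqrt(3))*(-9184) = -9184*I*sqrt(3)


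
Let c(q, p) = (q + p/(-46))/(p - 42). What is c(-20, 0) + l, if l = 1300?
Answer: 27310/21 ≈ 1300.5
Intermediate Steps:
c(q, p) = (q - p/46)/(-42 + p) (c(q, p) = (q + p*(-1/46))/(-42 + p) = (q - p/46)/(-42 + p))
c(-20, 0) + l = (-20 - 1/46*0)/(-42 + 0) + 1300 = (-20 + 0)/(-42) + 1300 = -1/42*(-20) + 1300 = 10/21 + 1300 = 27310/21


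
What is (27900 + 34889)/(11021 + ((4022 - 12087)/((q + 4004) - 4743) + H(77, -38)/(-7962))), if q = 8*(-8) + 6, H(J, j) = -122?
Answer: 199220518173/35000212379 ≈ 5.6920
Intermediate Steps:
q = -58 (q = -64 + 6 = -58)
(27900 + 34889)/(11021 + ((4022 - 12087)/((q + 4004) - 4743) + H(77, -38)/(-7962))) = (27900 + 34889)/(11021 + ((4022 - 12087)/((-58 + 4004) - 4743) - 122/(-7962))) = 62789/(11021 + (-8065/(3946 - 4743) - 122*(-1/7962))) = 62789/(11021 + (-8065/(-797) + 61/3981)) = 62789/(11021 + (-8065*(-1/797) + 61/3981)) = 62789/(11021 + (8065/797 + 61/3981)) = 62789/(11021 + 32155382/3172857) = 62789/(35000212379/3172857) = 62789*(3172857/35000212379) = 199220518173/35000212379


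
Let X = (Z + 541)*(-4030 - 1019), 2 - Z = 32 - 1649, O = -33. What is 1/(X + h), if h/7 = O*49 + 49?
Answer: -1/10916816 ≈ -9.1602e-8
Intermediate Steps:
h = -10976 (h = 7*(-33*49 + 49) = 7*(-1617 + 49) = 7*(-1568) = -10976)
Z = 1619 (Z = 2 - (32 - 1649) = 2 - 1*(-1617) = 2 + 1617 = 1619)
X = -10905840 (X = (1619 + 541)*(-4030 - 1019) = 2160*(-5049) = -10905840)
1/(X + h) = 1/(-10905840 - 10976) = 1/(-10916816) = -1/10916816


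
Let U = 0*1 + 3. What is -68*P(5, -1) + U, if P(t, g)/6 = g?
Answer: 411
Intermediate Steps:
P(t, g) = 6*g
U = 3 (U = 0 + 3 = 3)
-68*P(5, -1) + U = -408*(-1) + 3 = -68*(-6) + 3 = 408 + 3 = 411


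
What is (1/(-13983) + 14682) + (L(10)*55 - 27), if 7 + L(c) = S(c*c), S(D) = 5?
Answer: 203382734/13983 ≈ 14545.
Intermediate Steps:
L(c) = -2 (L(c) = -7 + 5 = -2)
(1/(-13983) + 14682) + (L(10)*55 - 27) = (1/(-13983) + 14682) + (-2*55 - 27) = (-1/13983 + 14682) + (-110 - 27) = 205298405/13983 - 137 = 203382734/13983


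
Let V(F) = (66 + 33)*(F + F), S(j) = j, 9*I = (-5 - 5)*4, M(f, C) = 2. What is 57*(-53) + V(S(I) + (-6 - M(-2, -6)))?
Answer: -5485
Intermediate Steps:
I = -40/9 (I = ((-5 - 5)*4)/9 = (-10*4)/9 = (1/9)*(-40) = -40/9 ≈ -4.4444)
V(F) = 198*F (V(F) = 99*(2*F) = 198*F)
57*(-53) + V(S(I) + (-6 - M(-2, -6))) = 57*(-53) + 198*(-40/9 + (-6 - 1*2)) = -3021 + 198*(-40/9 + (-6 - 2)) = -3021 + 198*(-40/9 - 8) = -3021 + 198*(-112/9) = -3021 - 2464 = -5485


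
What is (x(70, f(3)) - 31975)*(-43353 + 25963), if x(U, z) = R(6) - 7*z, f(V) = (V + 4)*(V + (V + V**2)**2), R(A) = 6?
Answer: 681201080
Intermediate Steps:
f(V) = (4 + V)*(V + (V + V**2)**2)
x(U, z) = 6 - 7*z
(x(70, f(3)) - 31975)*(-43353 + 25963) = ((6 - 21*(4 + 3**4 + 5*3 + 6*3**3 + 9*3**2)) - 31975)*(-43353 + 25963) = ((6 - 21*(4 + 81 + 15 + 6*27 + 9*9)) - 31975)*(-17390) = ((6 - 21*(4 + 81 + 15 + 162 + 81)) - 31975)*(-17390) = ((6 - 21*343) - 31975)*(-17390) = ((6 - 7*1029) - 31975)*(-17390) = ((6 - 7203) - 31975)*(-17390) = (-7197 - 31975)*(-17390) = -39172*(-17390) = 681201080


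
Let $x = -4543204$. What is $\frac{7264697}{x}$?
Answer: $- \frac{7264697}{4543204} \approx -1.599$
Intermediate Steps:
$\frac{7264697}{x} = \frac{7264697}{-4543204} = 7264697 \left(- \frac{1}{4543204}\right) = - \frac{7264697}{4543204}$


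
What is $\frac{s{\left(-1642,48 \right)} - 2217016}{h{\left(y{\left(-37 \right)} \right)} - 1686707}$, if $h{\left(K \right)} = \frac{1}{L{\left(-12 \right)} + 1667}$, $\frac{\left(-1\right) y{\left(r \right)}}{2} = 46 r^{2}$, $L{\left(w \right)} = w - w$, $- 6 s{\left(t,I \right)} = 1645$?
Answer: $\frac{1304549191}{992379024} \approx 1.3146$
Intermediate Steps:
$s{\left(t,I \right)} = - \frac{1645}{6}$ ($s{\left(t,I \right)} = \left(- \frac{1}{6}\right) 1645 = - \frac{1645}{6}$)
$L{\left(w \right)} = 0$
$y{\left(r \right)} = - 92 r^{2}$ ($y{\left(r \right)} = - 2 \cdot 46 r^{2} = - 92 r^{2}$)
$h{\left(K \right)} = \frac{1}{1667}$ ($h{\left(K \right)} = \frac{1}{0 + 1667} = \frac{1}{1667}$)
$\frac{s{\left(-1642,48 \right)} - 2217016}{h{\left(y{\left(-37 \right)} \right)} - 1686707} = \frac{- \frac{1645}{6} - 2217016}{\frac{1}{1667} - 1686707} = - \frac{13303741}{6 \left(\frac{1}{1667} - 1686707\right)} = - \frac{13303741}{6 \left(- \frac{2811740568}{1667}\right)} = \left(- \frac{13303741}{6}\right) \left(- \frac{1667}{2811740568}\right) = \frac{1304549191}{992379024}$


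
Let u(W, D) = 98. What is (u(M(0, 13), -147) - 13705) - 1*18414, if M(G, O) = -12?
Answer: -32021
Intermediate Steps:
(u(M(0, 13), -147) - 13705) - 1*18414 = (98 - 13705) - 1*18414 = -13607 - 18414 = -32021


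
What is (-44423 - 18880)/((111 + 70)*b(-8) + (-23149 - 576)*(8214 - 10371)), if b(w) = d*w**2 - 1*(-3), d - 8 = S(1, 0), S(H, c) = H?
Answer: -21101/17093208 ≈ -0.0012345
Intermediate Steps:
d = 9 (d = 8 + 1 = 9)
b(w) = 3 + 9*w**2 (b(w) = 9*w**2 - 1*(-3) = 9*w**2 + 3 = 3 + 9*w**2)
(-44423 - 18880)/((111 + 70)*b(-8) + (-23149 - 576)*(8214 - 10371)) = (-44423 - 18880)/((111 + 70)*(3 + 9*(-8)**2) + (-23149 - 576)*(8214 - 10371)) = -63303/(181*(3 + 9*64) - 23725*(-2157)) = -63303/(181*(3 + 576) + 51174825) = -63303/(181*579 + 51174825) = -63303/(104799 + 51174825) = -63303/51279624 = -63303*1/51279624 = -21101/17093208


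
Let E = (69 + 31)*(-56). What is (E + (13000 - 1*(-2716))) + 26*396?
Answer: 20412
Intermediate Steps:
E = -5600 (E = 100*(-56) = -5600)
(E + (13000 - 1*(-2716))) + 26*396 = (-5600 + (13000 - 1*(-2716))) + 26*396 = (-5600 + (13000 + 2716)) + 10296 = (-5600 + 15716) + 10296 = 10116 + 10296 = 20412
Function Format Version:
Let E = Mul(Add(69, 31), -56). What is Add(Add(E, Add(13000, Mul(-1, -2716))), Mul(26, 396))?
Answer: 20412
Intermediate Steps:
E = -5600 (E = Mul(100, -56) = -5600)
Add(Add(E, Add(13000, Mul(-1, -2716))), Mul(26, 396)) = Add(Add(-5600, Add(13000, Mul(-1, -2716))), Mul(26, 396)) = Add(Add(-5600, Add(13000, 2716)), 10296) = Add(Add(-5600, 15716), 10296) = Add(10116, 10296) = 20412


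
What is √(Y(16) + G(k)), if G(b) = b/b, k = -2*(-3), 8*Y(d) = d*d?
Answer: √33 ≈ 5.7446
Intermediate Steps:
Y(d) = d²/8 (Y(d) = (d*d)/8 = d²/8)
k = 6
G(b) = 1
√(Y(16) + G(k)) = √((⅛)*16² + 1) = √((⅛)*256 + 1) = √(32 + 1) = √33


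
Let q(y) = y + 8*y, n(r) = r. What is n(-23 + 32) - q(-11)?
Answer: 108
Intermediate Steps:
q(y) = 9*y
n(-23 + 32) - q(-11) = (-23 + 32) - 9*(-11) = 9 - 1*(-99) = 9 + 99 = 108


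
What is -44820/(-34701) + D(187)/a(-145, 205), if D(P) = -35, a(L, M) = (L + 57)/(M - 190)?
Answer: 7387395/1017896 ≈ 7.2575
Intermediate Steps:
a(L, M) = (57 + L)/(-190 + M)
-44820/(-34701) + D(187)/a(-145, 205) = -44820/(-34701) - 35*(-190 + 205)/(57 - 145) = -44820*(-1/34701) - 35/(-88/15) = 14940/11567 - 35/((1/15)*(-88)) = 14940/11567 - 35/(-88/15) = 14940/11567 - 35*(-15/88) = 14940/11567 + 525/88 = 7387395/1017896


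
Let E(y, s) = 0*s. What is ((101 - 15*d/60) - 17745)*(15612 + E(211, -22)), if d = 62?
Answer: -275700114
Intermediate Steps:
E(y, s) = 0
((101 - 15*d/60) - 17745)*(15612 + E(211, -22)) = ((101 - 930/60) - 17745)*(15612 + 0) = ((101 - 930/60) - 17745)*15612 = ((101 - 15*31/30) - 17745)*15612 = ((101 - 31/2) - 17745)*15612 = (171/2 - 17745)*15612 = -35319/2*15612 = -275700114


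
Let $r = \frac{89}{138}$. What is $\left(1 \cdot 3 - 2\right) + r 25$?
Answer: $\frac{2363}{138} \approx 17.123$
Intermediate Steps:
$r = \frac{89}{138}$ ($r = 89 \cdot \frac{1}{138} = \frac{89}{138} \approx 0.64493$)
$\left(1 \cdot 3 - 2\right) + r 25 = \left(1 \cdot 3 - 2\right) + \frac{89}{138} \cdot 25 = \left(3 - 2\right) + \frac{2225}{138} = 1 + \frac{2225}{138} = \frac{2363}{138}$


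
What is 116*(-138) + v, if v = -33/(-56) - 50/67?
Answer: -60062605/3752 ≈ -16008.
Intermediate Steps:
v = -589/3752 (v = -33*(-1/56) - 50*1/67 = 33/56 - 50/67 = -589/3752 ≈ -0.15698)
116*(-138) + v = 116*(-138) - 589/3752 = -16008 - 589/3752 = -60062605/3752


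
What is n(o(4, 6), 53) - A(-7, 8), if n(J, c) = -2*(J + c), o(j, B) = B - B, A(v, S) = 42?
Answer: -148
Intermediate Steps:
o(j, B) = 0
n(J, c) = -2*J - 2*c
n(o(4, 6), 53) - A(-7, 8) = (-2*0 - 2*53) - 1*42 = (0 - 106) - 42 = -106 - 42 = -148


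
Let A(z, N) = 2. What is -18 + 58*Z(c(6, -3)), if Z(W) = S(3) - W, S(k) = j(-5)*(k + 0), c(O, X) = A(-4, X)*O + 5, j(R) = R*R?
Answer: 3346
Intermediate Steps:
j(R) = R**2
c(O, X) = 5 + 2*O (c(O, X) = 2*O + 5 = 5 + 2*O)
S(k) = 25*k (S(k) = (-5)**2*(k + 0) = 25*k)
Z(W) = 75 - W (Z(W) = 25*3 - W = 75 - W)
-18 + 58*Z(c(6, -3)) = -18 + 58*(75 - (5 + 2*6)) = -18 + 58*(75 - (5 + 12)) = -18 + 58*(75 - 1*17) = -18 + 58*(75 - 17) = -18 + 58*58 = -18 + 3364 = 3346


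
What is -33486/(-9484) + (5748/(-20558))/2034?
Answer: 58340068265/16523883102 ≈ 3.5307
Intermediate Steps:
-33486/(-9484) + (5748/(-20558))/2034 = -33486*(-1/9484) + (5748*(-1/20558))*(1/2034) = 16743/4742 - 2874/10279*1/2034 = 16743/4742 - 479/3484581 = 58340068265/16523883102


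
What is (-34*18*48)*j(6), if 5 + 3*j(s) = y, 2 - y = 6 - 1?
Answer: 78336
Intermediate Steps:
y = -3 (y = 2 - (6 - 1) = 2 - 1*5 = 2 - 5 = -3)
j(s) = -8/3 (j(s) = -5/3 + (1/3)*(-3) = -5/3 - 1 = -8/3)
(-34*18*48)*j(6) = (-34*18*48)*(-8/3) = -612*48*(-8/3) = -29376*(-8/3) = 78336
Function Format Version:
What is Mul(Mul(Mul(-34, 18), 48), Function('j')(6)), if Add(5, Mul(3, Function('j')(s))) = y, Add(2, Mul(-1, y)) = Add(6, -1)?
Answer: 78336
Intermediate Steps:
y = -3 (y = Add(2, Mul(-1, Add(6, -1))) = Add(2, Mul(-1, 5)) = Add(2, -5) = -3)
Function('j')(s) = Rational(-8, 3) (Function('j')(s) = Add(Rational(-5, 3), Mul(Rational(1, 3), -3)) = Add(Rational(-5, 3), -1) = Rational(-8, 3))
Mul(Mul(Mul(-34, 18), 48), Function('j')(6)) = Mul(Mul(Mul(-34, 18), 48), Rational(-8, 3)) = Mul(Mul(-612, 48), Rational(-8, 3)) = Mul(-29376, Rational(-8, 3)) = 78336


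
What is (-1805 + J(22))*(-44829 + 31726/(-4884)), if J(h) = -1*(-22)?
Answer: 195217605023/2442 ≈ 7.9942e+7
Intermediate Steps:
J(h) = 22
(-1805 + J(22))*(-44829 + 31726/(-4884)) = (-1805 + 22)*(-44829 + 31726/(-4884)) = -1783*(-44829 + 31726*(-1/4884)) = -1783*(-44829 - 15863/2442) = -1783*(-109488281/2442) = 195217605023/2442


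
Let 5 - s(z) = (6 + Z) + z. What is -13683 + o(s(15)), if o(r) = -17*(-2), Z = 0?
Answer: -13649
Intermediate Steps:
s(z) = -1 - z (s(z) = 5 - ((6 + 0) + z) = 5 - (6 + z) = 5 + (-6 - z) = -1 - z)
o(r) = 34
-13683 + o(s(15)) = -13683 + 34 = -13649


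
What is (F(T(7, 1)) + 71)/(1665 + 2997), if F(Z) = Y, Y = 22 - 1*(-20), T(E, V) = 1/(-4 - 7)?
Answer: 113/4662 ≈ 0.024239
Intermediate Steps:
T(E, V) = -1/11 (T(E, V) = 1/(-11) = -1/11)
Y = 42 (Y = 22 + 20 = 42)
F(Z) = 42
(F(T(7, 1)) + 71)/(1665 + 2997) = (42 + 71)/(1665 + 2997) = 113/4662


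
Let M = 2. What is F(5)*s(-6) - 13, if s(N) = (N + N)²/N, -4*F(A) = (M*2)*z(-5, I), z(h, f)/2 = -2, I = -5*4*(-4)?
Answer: -109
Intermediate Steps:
I = 80 (I = -20*(-4) = 80)
z(h, f) = -4 (z(h, f) = 2*(-2) = -4)
F(A) = 4 (F(A) = -2*2*(-4)/4 = -(-4) = -¼*(-16) = 4)
s(N) = 4*N (s(N) = (2*N)²/N = (4*N²)/N = 4*N)
F(5)*s(-6) - 13 = 4*(4*(-6)) - 13 = 4*(-24) - 13 = -96 - 13 = -109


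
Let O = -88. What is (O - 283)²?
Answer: 137641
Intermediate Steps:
(O - 283)² = (-88 - 283)² = (-371)² = 137641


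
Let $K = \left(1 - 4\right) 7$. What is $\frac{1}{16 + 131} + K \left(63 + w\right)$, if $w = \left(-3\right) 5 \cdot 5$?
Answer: $\frac{37045}{147} \approx 252.01$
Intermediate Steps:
$K = -21$ ($K = \left(-3\right) 7 = -21$)
$w = -75$ ($w = \left(-15\right) 5 = -75$)
$\frac{1}{16 + 131} + K \left(63 + w\right) = \frac{1}{16 + 131} - 21 \left(63 - 75\right) = \frac{1}{147} - -252 = \frac{1}{147} + 252 = \frac{37045}{147}$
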